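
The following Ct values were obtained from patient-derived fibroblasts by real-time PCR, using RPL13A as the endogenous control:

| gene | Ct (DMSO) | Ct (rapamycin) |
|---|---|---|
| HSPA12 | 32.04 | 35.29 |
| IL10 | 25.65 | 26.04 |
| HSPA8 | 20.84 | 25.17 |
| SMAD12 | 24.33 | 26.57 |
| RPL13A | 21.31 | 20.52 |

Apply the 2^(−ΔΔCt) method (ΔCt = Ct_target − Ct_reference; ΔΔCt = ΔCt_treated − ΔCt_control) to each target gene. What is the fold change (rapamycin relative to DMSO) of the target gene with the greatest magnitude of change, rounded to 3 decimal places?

0.029

HSPA12: ΔΔCt = (35.29−20.52) − (32.04−21.31) = 14.77 − 10.73 = 4.04; fold change = 2^-4.04 = 0.061
IL10: ΔΔCt = (26.04−20.52) − (25.65−21.31) = 5.52 − 4.34 = 1.18; fold change = 2^-1.18 = 0.441
HSPA8: ΔΔCt = (25.17−20.52) − (20.84−21.31) = 4.65 − (-0.47) = 5.12; fold change = 2^-5.12 = 0.029
SMAD12: ΔΔCt = (26.57−20.52) − (24.33−21.31) = 6.05 − 3.02 = 3.03; fold change = 2^-3.03 = 0.122
HSPA8 has the largest |ΔΔCt| = 5.12.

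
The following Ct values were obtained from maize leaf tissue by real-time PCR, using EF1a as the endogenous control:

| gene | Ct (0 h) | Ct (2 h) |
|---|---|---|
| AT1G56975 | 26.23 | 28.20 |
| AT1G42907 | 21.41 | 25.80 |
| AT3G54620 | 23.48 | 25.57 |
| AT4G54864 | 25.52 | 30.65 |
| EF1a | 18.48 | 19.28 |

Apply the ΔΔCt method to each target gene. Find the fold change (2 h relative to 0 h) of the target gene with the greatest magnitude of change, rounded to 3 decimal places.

0.050

AT1G56975: ΔΔCt = (28.20−19.28) − (26.23−18.48) = 8.92 − 7.75 = 1.17; fold change = 2^-1.17 = 0.444
AT1G42907: ΔΔCt = (25.80−19.28) − (21.41−18.48) = 6.52 − 2.93 = 3.59; fold change = 2^-3.59 = 0.083
AT3G54620: ΔΔCt = (25.57−19.28) − (23.48−18.48) = 6.29 − 5.00 = 1.29; fold change = 2^-1.29 = 0.409
AT4G54864: ΔΔCt = (30.65−19.28) − (25.52−18.48) = 11.37 − 7.04 = 4.33; fold change = 2^-4.33 = 0.050
AT4G54864 has the largest |ΔΔCt| = 4.33.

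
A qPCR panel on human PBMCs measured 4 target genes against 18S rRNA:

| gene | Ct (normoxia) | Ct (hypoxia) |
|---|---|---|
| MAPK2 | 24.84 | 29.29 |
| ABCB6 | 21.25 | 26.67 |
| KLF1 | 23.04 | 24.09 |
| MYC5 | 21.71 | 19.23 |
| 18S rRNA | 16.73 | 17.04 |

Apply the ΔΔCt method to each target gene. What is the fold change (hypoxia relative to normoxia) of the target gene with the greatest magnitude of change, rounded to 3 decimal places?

MAPK2: ΔΔCt = (29.29−17.04) − (24.84−16.73) = 12.25 − 8.11 = 4.14; fold change = 2^-4.14 = 0.057
ABCB6: ΔΔCt = (26.67−17.04) − (21.25−16.73) = 9.63 − 4.52 = 5.11; fold change = 2^-5.11 = 0.029
KLF1: ΔΔCt = (24.09−17.04) − (23.04−16.73) = 7.05 − 6.31 = 0.74; fold change = 2^-0.74 = 0.599
MYC5: ΔΔCt = (19.23−17.04) − (21.71−16.73) = 2.19 − 4.98 = -2.79; fold change = 2^2.79 = 6.916
ABCB6 has the largest |ΔΔCt| = 5.11.

0.029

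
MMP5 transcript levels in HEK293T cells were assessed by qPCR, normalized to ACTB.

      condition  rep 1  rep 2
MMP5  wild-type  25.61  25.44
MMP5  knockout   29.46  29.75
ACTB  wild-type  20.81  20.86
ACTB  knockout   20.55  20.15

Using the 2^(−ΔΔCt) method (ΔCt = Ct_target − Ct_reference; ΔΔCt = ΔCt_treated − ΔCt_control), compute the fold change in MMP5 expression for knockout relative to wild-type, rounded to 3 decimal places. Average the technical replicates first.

Mean Ct: MMP5 wild-type 25.525; MMP5 knockout 29.605; ACTB wild-type 20.835; ACTB knockout 20.350
ΔCt(wild-type) = 25.525 − 20.835 = 4.690
ΔCt(knockout) = 29.605 − 20.350 = 9.255
ΔΔCt = 9.255 − 4.690 = 4.565
Fold change = 2^(−4.565) = 0.0422

0.042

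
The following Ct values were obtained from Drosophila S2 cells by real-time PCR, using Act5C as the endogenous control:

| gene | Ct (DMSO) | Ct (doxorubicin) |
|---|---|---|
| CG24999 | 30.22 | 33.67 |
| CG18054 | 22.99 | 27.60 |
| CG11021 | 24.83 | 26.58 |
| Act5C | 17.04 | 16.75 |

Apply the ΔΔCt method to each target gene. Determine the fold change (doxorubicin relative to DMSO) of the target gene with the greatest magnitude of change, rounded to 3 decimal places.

0.033

CG24999: ΔΔCt = (33.67−16.75) − (30.22−17.04) = 16.92 − 13.18 = 3.74; fold change = 2^-3.74 = 0.075
CG18054: ΔΔCt = (27.60−16.75) − (22.99−17.04) = 10.85 − 5.95 = 4.90; fold change = 2^-4.90 = 0.033
CG11021: ΔΔCt = (26.58−16.75) − (24.83−17.04) = 9.83 − 7.79 = 2.04; fold change = 2^-2.04 = 0.243
CG18054 has the largest |ΔΔCt| = 4.90.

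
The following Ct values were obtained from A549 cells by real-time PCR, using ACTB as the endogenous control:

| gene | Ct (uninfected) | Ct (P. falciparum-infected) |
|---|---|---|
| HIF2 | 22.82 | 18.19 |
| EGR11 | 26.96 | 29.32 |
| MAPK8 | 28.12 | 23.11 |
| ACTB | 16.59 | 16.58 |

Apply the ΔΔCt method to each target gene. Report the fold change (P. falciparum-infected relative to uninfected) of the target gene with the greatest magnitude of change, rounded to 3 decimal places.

HIF2: ΔΔCt = (18.19−16.58) − (22.82−16.59) = 1.61 − 6.23 = -4.62; fold change = 2^4.62 = 24.590
EGR11: ΔΔCt = (29.32−16.58) − (26.96−16.59) = 12.74 − 10.37 = 2.37; fold change = 2^-2.37 = 0.193
MAPK8: ΔΔCt = (23.11−16.58) − (28.12−16.59) = 6.53 − 11.53 = -5.00; fold change = 2^5.00 = 32.000
MAPK8 has the largest |ΔΔCt| = 5.00.

32.000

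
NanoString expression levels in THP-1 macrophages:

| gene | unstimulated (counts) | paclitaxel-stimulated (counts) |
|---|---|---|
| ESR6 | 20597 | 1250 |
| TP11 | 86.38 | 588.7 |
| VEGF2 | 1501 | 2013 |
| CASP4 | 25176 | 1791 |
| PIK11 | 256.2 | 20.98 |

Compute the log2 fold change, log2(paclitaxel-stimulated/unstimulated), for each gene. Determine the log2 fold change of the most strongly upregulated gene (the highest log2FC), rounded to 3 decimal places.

log2(1250/20597) = -4.042  (ESR6)
log2(588.7/86.38) = 2.769  (TP11)
log2(2013/1501) = 0.423  (VEGF2)
log2(1791/25176) = -3.813  (CASP4)
log2(20.98/256.2) = -3.610  (PIK11)
TP11 is most strongly upregulated.

2.769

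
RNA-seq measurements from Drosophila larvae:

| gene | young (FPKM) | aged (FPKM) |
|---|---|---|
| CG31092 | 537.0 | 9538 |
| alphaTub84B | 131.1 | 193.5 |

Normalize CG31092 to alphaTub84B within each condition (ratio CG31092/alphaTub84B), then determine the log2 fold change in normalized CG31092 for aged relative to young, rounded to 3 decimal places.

3.589

CG31092/alphaTub84B (young) = 537.0 / 131.1 = 4.0961
CG31092/alphaTub84B (aged) = 9538 / 193.5 = 49.292
Fold change = 49.292 / 4.0961 = 12.0339
log2(12.0339) = 3.5890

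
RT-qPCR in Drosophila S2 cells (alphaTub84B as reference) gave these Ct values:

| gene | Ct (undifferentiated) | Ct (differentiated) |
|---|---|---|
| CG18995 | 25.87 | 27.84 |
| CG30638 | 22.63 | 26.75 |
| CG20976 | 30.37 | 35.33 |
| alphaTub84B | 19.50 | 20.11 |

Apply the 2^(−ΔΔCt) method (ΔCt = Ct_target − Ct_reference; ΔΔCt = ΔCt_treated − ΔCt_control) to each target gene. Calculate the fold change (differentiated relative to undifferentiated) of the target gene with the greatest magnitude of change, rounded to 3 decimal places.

CG18995: ΔΔCt = (27.84−20.11) − (25.87−19.50) = 7.73 − 6.37 = 1.36; fold change = 2^-1.36 = 0.390
CG30638: ΔΔCt = (26.75−20.11) − (22.63−19.50) = 6.64 − 3.13 = 3.51; fold change = 2^-3.51 = 0.088
CG20976: ΔΔCt = (35.33−20.11) − (30.37−19.50) = 15.22 − 10.87 = 4.35; fold change = 2^-4.35 = 0.049
CG20976 has the largest |ΔΔCt| = 4.35.

0.049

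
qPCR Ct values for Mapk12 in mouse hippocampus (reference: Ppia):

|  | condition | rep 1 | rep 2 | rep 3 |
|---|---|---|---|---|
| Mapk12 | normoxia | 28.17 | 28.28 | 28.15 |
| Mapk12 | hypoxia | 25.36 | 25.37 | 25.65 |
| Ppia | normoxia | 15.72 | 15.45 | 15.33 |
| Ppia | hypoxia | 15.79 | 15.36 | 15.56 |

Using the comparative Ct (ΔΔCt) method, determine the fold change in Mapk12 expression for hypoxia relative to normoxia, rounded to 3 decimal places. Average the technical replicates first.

Mean Ct: Mapk12 normoxia 28.200; Mapk12 hypoxia 25.460; Ppia normoxia 15.500; Ppia hypoxia 15.570
ΔCt(normoxia) = 28.200 − 15.500 = 12.700
ΔCt(hypoxia) = 25.460 − 15.570 = 9.890
ΔΔCt = 9.890 − 12.700 = -2.810
Fold change = 2^(−(-2.810)) = 2^2.810 = 7.0128

7.013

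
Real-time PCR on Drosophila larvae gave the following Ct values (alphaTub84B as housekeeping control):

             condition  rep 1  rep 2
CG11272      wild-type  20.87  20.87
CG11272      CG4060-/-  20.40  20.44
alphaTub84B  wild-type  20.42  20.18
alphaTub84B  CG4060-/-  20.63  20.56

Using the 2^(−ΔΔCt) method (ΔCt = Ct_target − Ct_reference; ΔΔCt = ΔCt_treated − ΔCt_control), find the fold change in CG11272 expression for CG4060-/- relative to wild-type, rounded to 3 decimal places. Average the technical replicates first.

1.676

Mean Ct: CG11272 wild-type 20.870; CG11272 CG4060-/- 20.420; alphaTub84B wild-type 20.300; alphaTub84B CG4060-/- 20.595
ΔCt(wild-type) = 20.870 − 20.300 = 0.570
ΔCt(CG4060-/-) = 20.420 − 20.595 = -0.175
ΔΔCt = -0.175 − 0.570 = -0.745
Fold change = 2^(−(-0.745)) = 2^0.745 = 1.6760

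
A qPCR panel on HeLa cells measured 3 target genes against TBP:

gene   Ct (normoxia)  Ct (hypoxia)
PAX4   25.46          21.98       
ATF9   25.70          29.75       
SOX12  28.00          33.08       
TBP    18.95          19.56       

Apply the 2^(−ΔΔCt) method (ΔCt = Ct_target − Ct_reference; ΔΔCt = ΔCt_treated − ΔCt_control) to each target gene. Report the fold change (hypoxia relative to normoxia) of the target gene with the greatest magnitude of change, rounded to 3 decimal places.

PAX4: ΔΔCt = (21.98−19.56) − (25.46−18.95) = 2.42 − 6.51 = -4.09; fold change = 2^4.09 = 17.030
ATF9: ΔΔCt = (29.75−19.56) − (25.70−18.95) = 10.19 − 6.75 = 3.44; fold change = 2^-3.44 = 0.092
SOX12: ΔΔCt = (33.08−19.56) − (28.00−18.95) = 13.52 − 9.05 = 4.47; fold change = 2^-4.47 = 0.045
SOX12 has the largest |ΔΔCt| = 4.47.

0.045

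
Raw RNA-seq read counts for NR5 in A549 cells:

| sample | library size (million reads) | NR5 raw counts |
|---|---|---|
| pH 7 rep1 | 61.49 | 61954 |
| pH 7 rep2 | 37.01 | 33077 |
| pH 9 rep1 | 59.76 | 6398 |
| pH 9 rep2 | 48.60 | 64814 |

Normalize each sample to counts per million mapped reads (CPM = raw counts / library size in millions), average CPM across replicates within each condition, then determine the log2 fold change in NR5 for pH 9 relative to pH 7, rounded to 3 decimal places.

-0.400

CPM(pH 7 rep1) = 61954 / 61.49 = 1007.5459
CPM(pH 7 rep2) = 33077 / 37.01 = 893.7314
CPM(pH 9 rep1) = 6398 / 59.76 = 107.0616
CPM(pH 9 rep2) = 64814 / 48.60 = 1333.6214
mean CPM(pH 7) = 950.6387; mean CPM(pH 9) = 720.3415
Fold change = 720.3415 / 950.6387 = 0.75774
log2(0.75774) = -0.4002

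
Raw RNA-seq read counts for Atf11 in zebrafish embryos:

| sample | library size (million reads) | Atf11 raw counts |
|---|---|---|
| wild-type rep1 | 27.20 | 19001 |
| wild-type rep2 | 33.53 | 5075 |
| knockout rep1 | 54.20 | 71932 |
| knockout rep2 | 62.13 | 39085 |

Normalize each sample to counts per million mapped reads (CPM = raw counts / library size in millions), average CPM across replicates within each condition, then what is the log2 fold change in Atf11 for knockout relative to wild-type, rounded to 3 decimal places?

1.203

CPM(wild-type rep1) = 19001 / 27.20 = 698.5662
CPM(wild-type rep2) = 5075 / 33.53 = 151.3570
CPM(knockout rep1) = 71932 / 54.20 = 1327.1587
CPM(knockout rep2) = 39085 / 62.13 = 629.0842
mean CPM(wild-type) = 424.9616; mean CPM(knockout) = 978.1214
Fold change = 978.1214 / 424.9616 = 2.30167
log2(2.30167) = 1.2027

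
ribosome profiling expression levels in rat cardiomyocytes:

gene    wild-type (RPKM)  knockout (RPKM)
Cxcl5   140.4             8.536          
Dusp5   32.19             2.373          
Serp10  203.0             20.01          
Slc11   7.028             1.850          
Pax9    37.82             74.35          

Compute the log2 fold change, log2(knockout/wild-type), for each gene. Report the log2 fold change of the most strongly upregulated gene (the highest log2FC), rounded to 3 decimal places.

0.975

log2(8.536/140.4) = -4.040  (Cxcl5)
log2(2.373/32.19) = -3.762  (Dusp5)
log2(20.01/203.0) = -3.343  (Serp10)
log2(1.850/7.028) = -1.926  (Slc11)
log2(74.35/37.82) = 0.975  (Pax9)
Pax9 is most strongly upregulated.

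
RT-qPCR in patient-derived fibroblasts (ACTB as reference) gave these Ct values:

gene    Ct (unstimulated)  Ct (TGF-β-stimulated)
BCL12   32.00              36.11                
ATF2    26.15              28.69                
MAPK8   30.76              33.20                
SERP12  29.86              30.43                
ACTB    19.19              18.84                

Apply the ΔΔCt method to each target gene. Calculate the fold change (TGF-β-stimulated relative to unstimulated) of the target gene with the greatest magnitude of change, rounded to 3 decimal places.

BCL12: ΔΔCt = (36.11−18.84) − (32.00−19.19) = 17.27 − 12.81 = 4.46; fold change = 2^-4.46 = 0.045
ATF2: ΔΔCt = (28.69−18.84) − (26.15−19.19) = 9.85 − 6.96 = 2.89; fold change = 2^-2.89 = 0.135
MAPK8: ΔΔCt = (33.20−18.84) − (30.76−19.19) = 14.36 − 11.57 = 2.79; fold change = 2^-2.79 = 0.145
SERP12: ΔΔCt = (30.43−18.84) − (29.86−19.19) = 11.59 − 10.67 = 0.92; fold change = 2^-0.92 = 0.529
BCL12 has the largest |ΔΔCt| = 4.46.

0.045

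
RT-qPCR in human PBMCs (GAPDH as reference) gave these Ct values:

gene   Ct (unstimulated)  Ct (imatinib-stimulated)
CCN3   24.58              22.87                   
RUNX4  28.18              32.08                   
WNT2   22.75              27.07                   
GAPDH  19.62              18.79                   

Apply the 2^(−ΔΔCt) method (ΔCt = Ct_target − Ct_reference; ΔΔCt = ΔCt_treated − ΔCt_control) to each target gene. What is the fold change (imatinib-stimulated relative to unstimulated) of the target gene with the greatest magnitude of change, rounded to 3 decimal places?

CCN3: ΔΔCt = (22.87−18.79) − (24.58−19.62) = 4.08 − 4.96 = -0.88; fold change = 2^0.88 = 1.840
RUNX4: ΔΔCt = (32.08−18.79) − (28.18−19.62) = 13.29 − 8.56 = 4.73; fold change = 2^-4.73 = 0.038
WNT2: ΔΔCt = (27.07−18.79) − (22.75−19.62) = 8.28 − 3.13 = 5.15; fold change = 2^-5.15 = 0.028
WNT2 has the largest |ΔΔCt| = 5.15.

0.028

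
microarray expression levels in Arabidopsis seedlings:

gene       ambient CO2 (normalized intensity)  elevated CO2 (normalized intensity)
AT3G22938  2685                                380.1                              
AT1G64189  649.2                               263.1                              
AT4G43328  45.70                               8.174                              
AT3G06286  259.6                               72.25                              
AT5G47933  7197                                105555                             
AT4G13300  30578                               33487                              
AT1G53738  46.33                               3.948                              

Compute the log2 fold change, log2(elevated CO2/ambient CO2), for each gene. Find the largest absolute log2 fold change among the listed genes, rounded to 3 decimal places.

log2(380.1/2685) = -2.820  (AT3G22938)
log2(263.1/649.2) = -1.303  (AT1G64189)
log2(8.174/45.70) = -2.483  (AT4G43328)
log2(72.25/259.6) = -1.845  (AT3G06286)
log2(105555/7197) = 3.874  (AT5G47933)
log2(33487/30578) = 0.131  (AT4G13300)
log2(3.948/46.33) = -3.553  (AT1G53738)
The largest magnitude belongs to AT5G47933.

3.874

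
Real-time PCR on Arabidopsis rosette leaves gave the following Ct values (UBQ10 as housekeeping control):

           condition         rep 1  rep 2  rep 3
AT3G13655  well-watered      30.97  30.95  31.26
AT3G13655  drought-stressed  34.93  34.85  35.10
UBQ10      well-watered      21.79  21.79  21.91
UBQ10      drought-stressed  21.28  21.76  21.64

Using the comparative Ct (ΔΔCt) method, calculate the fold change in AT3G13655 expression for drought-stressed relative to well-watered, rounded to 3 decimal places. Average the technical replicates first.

0.056

Mean Ct: AT3G13655 well-watered 31.060; AT3G13655 drought-stressed 34.960; UBQ10 well-watered 21.830; UBQ10 drought-stressed 21.560
ΔCt(well-watered) = 31.060 − 21.830 = 9.230
ΔCt(drought-stressed) = 34.960 − 21.560 = 13.400
ΔΔCt = 13.400 − 9.230 = 4.170
Fold change = 2^(−4.170) = 0.0556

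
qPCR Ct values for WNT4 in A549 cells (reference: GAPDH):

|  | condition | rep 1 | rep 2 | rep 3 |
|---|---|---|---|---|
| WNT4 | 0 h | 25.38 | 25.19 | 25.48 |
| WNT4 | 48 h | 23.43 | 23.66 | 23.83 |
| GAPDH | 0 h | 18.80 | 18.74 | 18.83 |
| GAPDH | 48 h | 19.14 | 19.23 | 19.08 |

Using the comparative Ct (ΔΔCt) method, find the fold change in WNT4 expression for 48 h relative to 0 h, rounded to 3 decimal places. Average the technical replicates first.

Mean Ct: WNT4 0 h 25.350; WNT4 48 h 23.640; GAPDH 0 h 18.790; GAPDH 48 h 19.150
ΔCt(0 h) = 25.350 − 18.790 = 6.560
ΔCt(48 h) = 23.640 − 19.150 = 4.490
ΔΔCt = 4.490 − 6.560 = -2.070
Fold change = 2^(−(-2.070)) = 2^2.070 = 4.1989

4.199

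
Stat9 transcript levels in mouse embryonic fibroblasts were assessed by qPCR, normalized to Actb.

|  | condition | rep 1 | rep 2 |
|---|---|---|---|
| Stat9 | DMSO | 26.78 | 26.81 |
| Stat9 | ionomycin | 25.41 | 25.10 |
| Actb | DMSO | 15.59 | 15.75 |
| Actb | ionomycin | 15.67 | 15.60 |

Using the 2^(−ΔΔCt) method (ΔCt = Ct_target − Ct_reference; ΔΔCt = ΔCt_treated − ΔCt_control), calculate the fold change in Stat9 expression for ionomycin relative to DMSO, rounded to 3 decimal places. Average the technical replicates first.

2.838

Mean Ct: Stat9 DMSO 26.795; Stat9 ionomycin 25.255; Actb DMSO 15.670; Actb ionomycin 15.635
ΔCt(DMSO) = 26.795 − 15.670 = 11.125
ΔCt(ionomycin) = 25.255 − 15.635 = 9.620
ΔΔCt = 9.620 − 11.125 = -1.505
Fold change = 2^(−(-1.505)) = 2^1.505 = 2.8382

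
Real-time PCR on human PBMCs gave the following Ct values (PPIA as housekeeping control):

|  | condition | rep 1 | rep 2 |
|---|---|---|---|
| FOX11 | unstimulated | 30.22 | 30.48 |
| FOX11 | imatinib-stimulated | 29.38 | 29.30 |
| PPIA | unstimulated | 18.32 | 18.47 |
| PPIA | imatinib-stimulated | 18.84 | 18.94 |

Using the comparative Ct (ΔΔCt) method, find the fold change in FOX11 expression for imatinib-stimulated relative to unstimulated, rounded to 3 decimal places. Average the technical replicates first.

2.838

Mean Ct: FOX11 unstimulated 30.350; FOX11 imatinib-stimulated 29.340; PPIA unstimulated 18.395; PPIA imatinib-stimulated 18.890
ΔCt(unstimulated) = 30.350 − 18.395 = 11.955
ΔCt(imatinib-stimulated) = 29.340 − 18.890 = 10.450
ΔΔCt = 10.450 − 11.955 = -1.505
Fold change = 2^(−(-1.505)) = 2^1.505 = 2.8382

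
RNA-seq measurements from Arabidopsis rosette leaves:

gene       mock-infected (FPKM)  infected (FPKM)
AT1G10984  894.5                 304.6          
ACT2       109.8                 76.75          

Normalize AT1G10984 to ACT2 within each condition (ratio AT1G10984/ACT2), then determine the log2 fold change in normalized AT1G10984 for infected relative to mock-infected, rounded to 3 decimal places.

AT1G10984/ACT2 (mock-infected) = 894.5 / 109.8 = 8.1466
AT1G10984/ACT2 (infected) = 304.6 / 76.75 = 3.9687
Fold change = 3.9687 / 8.1466 = 0.4872
log2(0.4872) = -1.0375

-1.038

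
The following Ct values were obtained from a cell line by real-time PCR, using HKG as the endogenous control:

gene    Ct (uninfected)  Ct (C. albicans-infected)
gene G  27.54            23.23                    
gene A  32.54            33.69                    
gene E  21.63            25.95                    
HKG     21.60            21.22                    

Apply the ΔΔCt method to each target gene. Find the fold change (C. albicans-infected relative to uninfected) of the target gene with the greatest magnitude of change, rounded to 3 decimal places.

0.038

gene G: ΔΔCt = (23.23−21.22) − (27.54−21.60) = 2.01 − 5.94 = -3.93; fold change = 2^3.93 = 15.242
gene A: ΔΔCt = (33.69−21.22) − (32.54−21.60) = 12.47 − 10.94 = 1.53; fold change = 2^-1.53 = 0.346
gene E: ΔΔCt = (25.95−21.22) − (21.63−21.60) = 4.73 − 0.03 = 4.70; fold change = 2^-4.70 = 0.038
gene E has the largest |ΔΔCt| = 4.70.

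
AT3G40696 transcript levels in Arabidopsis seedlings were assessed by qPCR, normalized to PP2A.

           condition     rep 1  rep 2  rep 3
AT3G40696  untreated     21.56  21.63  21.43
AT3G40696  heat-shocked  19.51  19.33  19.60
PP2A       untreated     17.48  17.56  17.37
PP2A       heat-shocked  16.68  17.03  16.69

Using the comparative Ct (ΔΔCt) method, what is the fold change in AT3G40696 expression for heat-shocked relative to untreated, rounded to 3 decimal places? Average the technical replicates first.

Mean Ct: AT3G40696 untreated 21.540; AT3G40696 heat-shocked 19.480; PP2A untreated 17.470; PP2A heat-shocked 16.800
ΔCt(untreated) = 21.540 − 17.470 = 4.070
ΔCt(heat-shocked) = 19.480 − 16.800 = 2.680
ΔΔCt = 2.680 − 4.070 = -1.390
Fold change = 2^(−(-1.390)) = 2^1.390 = 2.6208

2.621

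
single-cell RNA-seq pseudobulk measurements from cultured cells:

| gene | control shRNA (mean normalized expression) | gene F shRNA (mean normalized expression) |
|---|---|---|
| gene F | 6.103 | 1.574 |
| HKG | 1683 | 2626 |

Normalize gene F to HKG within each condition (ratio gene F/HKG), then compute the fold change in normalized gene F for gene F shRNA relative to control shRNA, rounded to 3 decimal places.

0.165

gene F/HKG (control shRNA) = 6.103 / 1683 = 0.0036263
gene F/HKG (gene F shRNA) = 1.574 / 2626 = 0.00059939
Fold change = 0.00059939 / 0.0036263 = 0.1653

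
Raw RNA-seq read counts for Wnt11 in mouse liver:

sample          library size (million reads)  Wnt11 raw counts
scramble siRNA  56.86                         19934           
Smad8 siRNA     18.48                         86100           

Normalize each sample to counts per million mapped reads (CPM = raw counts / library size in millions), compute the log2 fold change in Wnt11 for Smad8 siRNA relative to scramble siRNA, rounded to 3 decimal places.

3.732

CPM(scramble siRNA) = 19934 / 56.86 = 350.5804
CPM(Smad8 siRNA) = 86100 / 18.48 = 4659.0909
Fold change = 4659.0909 / 350.5804 = 13.28965
log2(13.28965) = 3.7322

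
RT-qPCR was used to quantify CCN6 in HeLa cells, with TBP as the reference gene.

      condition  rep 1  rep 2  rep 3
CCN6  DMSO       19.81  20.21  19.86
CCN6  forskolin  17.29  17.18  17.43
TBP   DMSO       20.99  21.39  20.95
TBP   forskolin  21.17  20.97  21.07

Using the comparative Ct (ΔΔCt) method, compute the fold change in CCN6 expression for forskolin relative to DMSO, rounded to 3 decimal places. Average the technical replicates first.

Mean Ct: CCN6 DMSO 19.960; CCN6 forskolin 17.300; TBP DMSO 21.110; TBP forskolin 21.070
ΔCt(DMSO) = 19.960 − 21.110 = -1.150
ΔCt(forskolin) = 17.300 − 21.070 = -3.770
ΔΔCt = -3.770 − (-1.150) = -2.620
Fold change = 2^(−(-2.620)) = 2^2.620 = 6.1475

6.148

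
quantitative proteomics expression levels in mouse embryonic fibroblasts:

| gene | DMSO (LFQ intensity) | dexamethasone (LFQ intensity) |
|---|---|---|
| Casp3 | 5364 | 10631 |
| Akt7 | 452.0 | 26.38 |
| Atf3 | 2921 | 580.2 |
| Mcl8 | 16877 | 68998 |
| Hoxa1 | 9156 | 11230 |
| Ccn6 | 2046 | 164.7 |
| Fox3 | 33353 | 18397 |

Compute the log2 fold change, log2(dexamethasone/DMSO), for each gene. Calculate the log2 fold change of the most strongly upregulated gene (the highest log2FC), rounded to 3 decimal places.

2.031

log2(10631/5364) = 0.987  (Casp3)
log2(26.38/452.0) = -4.099  (Akt7)
log2(580.2/2921) = -2.332  (Atf3)
log2(68998/16877) = 2.031  (Mcl8)
log2(11230/9156) = 0.295  (Hoxa1)
log2(164.7/2046) = -3.635  (Ccn6)
log2(18397/33353) = -0.858  (Fox3)
Mcl8 is most strongly upregulated.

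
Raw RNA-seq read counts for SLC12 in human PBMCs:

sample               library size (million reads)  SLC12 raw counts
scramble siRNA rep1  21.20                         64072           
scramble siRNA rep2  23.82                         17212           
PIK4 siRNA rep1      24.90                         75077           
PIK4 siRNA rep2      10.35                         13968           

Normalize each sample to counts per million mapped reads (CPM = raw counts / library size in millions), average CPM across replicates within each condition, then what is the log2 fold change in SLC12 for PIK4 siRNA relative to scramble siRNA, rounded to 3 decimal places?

0.221

CPM(scramble siRNA rep1) = 64072 / 21.20 = 3022.2642
CPM(scramble siRNA rep2) = 17212 / 23.82 = 722.5861
CPM(PIK4 siRNA rep1) = 75077 / 24.90 = 3015.1406
CPM(PIK4 siRNA rep2) = 13968 / 10.35 = 1349.5652
mean CPM(scramble siRNA) = 1872.4251; mean CPM(PIK4 siRNA) = 2182.3529
Fold change = 2182.3529 / 1872.4251 = 1.16552
log2(1.16552) = 0.2210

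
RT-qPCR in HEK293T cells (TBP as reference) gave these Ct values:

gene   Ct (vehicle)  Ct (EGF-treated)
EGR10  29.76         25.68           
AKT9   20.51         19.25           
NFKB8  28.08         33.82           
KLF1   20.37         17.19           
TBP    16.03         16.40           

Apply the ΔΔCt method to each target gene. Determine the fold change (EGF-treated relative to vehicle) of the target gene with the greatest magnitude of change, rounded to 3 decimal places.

EGR10: ΔΔCt = (25.68−16.40) − (29.76−16.03) = 9.28 − 13.73 = -4.45; fold change = 2^4.45 = 21.857
AKT9: ΔΔCt = (19.25−16.40) − (20.51−16.03) = 2.85 − 4.48 = -1.63; fold change = 2^1.63 = 3.095
NFKB8: ΔΔCt = (33.82−16.40) − (28.08−16.03) = 17.42 − 12.05 = 5.37; fold change = 2^-5.37 = 0.024
KLF1: ΔΔCt = (17.19−16.40) − (20.37−16.03) = 0.79 − 4.34 = -3.55; fold change = 2^3.55 = 11.713
NFKB8 has the largest |ΔΔCt| = 5.37.

0.024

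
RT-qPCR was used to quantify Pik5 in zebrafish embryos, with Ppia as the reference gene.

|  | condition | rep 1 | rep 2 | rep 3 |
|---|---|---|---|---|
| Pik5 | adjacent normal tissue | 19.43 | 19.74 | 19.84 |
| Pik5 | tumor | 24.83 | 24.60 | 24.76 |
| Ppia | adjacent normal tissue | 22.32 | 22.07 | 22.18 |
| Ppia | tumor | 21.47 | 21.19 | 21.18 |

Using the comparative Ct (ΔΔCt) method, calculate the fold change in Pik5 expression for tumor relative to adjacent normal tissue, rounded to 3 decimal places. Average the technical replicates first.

Mean Ct: Pik5 adjacent normal tissue 19.670; Pik5 tumor 24.730; Ppia adjacent normal tissue 22.190; Ppia tumor 21.280
ΔCt(adjacent normal tissue) = 19.670 − 22.190 = -2.520
ΔCt(tumor) = 24.730 − 21.280 = 3.450
ΔΔCt = 3.450 − (-2.520) = 5.970
Fold change = 2^(−5.970) = 0.0160

0.016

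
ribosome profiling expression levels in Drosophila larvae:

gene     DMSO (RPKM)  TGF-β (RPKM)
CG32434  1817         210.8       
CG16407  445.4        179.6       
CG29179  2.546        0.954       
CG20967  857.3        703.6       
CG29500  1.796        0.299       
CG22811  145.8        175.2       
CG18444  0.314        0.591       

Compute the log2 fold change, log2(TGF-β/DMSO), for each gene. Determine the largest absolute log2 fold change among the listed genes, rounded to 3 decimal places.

3.108

log2(210.8/1817) = -3.108  (CG32434)
log2(179.6/445.4) = -1.310  (CG16407)
log2(0.954/2.546) = -1.416  (CG29179)
log2(703.6/857.3) = -0.285  (CG20967)
log2(0.299/1.796) = -2.587  (CG29500)
log2(175.2/145.8) = 0.265  (CG22811)
log2(0.591/0.314) = 0.912  (CG18444)
The largest magnitude belongs to CG32434.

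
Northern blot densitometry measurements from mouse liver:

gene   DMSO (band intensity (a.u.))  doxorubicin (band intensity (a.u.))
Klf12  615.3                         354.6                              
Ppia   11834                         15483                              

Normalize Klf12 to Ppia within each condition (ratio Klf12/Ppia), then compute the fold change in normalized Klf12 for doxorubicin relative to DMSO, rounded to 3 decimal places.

0.440

Klf12/Ppia (DMSO) = 615.3 / 11834 = 0.051994
Klf12/Ppia (doxorubicin) = 354.6 / 15483 = 0.022903
Fold change = 0.022903 / 0.051994 = 0.4405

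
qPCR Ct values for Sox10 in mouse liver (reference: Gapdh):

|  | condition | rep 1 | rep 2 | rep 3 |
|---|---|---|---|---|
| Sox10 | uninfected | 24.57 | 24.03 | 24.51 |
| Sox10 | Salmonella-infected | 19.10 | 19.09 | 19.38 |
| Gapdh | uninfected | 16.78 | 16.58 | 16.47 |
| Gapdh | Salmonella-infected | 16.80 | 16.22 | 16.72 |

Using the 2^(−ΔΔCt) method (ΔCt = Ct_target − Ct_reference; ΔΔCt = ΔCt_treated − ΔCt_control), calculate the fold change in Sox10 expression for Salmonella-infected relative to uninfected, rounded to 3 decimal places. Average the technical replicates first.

Mean Ct: Sox10 uninfected 24.370; Sox10 Salmonella-infected 19.190; Gapdh uninfected 16.610; Gapdh Salmonella-infected 16.580
ΔCt(uninfected) = 24.370 − 16.610 = 7.760
ΔCt(Salmonella-infected) = 19.190 − 16.580 = 2.610
ΔΔCt = 2.610 − 7.760 = -5.150
Fold change = 2^(−(-5.150)) = 2^5.150 = 35.5062

35.506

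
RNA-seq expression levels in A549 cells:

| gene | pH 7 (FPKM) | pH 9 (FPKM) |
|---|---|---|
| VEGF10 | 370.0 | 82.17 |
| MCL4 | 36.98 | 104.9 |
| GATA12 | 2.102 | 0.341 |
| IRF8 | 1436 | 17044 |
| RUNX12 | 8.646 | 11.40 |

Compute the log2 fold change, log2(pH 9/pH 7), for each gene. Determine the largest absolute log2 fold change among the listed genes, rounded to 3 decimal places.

3.569

log2(82.17/370.0) = -2.171  (VEGF10)
log2(104.9/36.98) = 1.504  (MCL4)
log2(0.341/2.102) = -2.624  (GATA12)
log2(17044/1436) = 3.569  (IRF8)
log2(11.40/8.646) = 0.399  (RUNX12)
The largest magnitude belongs to IRF8.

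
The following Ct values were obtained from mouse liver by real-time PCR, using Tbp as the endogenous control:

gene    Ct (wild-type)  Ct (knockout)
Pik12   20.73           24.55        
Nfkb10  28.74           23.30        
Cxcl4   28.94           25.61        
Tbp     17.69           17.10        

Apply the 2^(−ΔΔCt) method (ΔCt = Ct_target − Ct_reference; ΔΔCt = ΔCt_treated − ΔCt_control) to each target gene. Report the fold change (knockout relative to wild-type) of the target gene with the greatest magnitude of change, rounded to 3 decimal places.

Pik12: ΔΔCt = (24.55−17.10) − (20.73−17.69) = 7.45 − 3.04 = 4.41; fold change = 2^-4.41 = 0.047
Nfkb10: ΔΔCt = (23.30−17.10) − (28.74−17.69) = 6.20 − 11.05 = -4.85; fold change = 2^4.85 = 28.840
Cxcl4: ΔΔCt = (25.61−17.10) − (28.94−17.69) = 8.51 − 11.25 = -2.74; fold change = 2^2.74 = 6.681
Nfkb10 has the largest |ΔΔCt| = 4.85.

28.840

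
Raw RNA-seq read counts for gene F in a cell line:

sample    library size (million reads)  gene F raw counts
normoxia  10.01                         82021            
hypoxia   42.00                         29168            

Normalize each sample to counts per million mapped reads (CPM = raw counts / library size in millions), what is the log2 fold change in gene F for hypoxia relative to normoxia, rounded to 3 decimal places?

-3.561

CPM(normoxia) = 82021 / 10.01 = 8193.9061
CPM(hypoxia) = 29168 / 42.00 = 694.4762
Fold change = 694.4762 / 8193.9061 = 0.08476
log2(0.08476) = -3.5606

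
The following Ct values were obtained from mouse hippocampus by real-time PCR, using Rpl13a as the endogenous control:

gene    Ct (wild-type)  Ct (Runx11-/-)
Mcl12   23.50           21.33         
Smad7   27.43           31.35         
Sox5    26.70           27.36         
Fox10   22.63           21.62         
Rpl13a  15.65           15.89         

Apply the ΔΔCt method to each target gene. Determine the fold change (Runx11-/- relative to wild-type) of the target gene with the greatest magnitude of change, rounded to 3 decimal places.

0.078

Mcl12: ΔΔCt = (21.33−15.89) − (23.50−15.65) = 5.44 − 7.85 = -2.41; fold change = 2^2.41 = 5.315
Smad7: ΔΔCt = (31.35−15.89) − (27.43−15.65) = 15.46 − 11.78 = 3.68; fold change = 2^-3.68 = 0.078
Sox5: ΔΔCt = (27.36−15.89) − (26.70−15.65) = 11.47 − 11.05 = 0.42; fold change = 2^-0.42 = 0.747
Fox10: ΔΔCt = (21.62−15.89) − (22.63−15.65) = 5.73 − 6.98 = -1.25; fold change = 2^1.25 = 2.378
Smad7 has the largest |ΔΔCt| = 3.68.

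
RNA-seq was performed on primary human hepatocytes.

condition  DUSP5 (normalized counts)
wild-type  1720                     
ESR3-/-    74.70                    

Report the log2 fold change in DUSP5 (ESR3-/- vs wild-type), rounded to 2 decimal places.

Fold change = 74.70 / 1720 = 0.0434
log2(0.0434) = -4.525

-4.53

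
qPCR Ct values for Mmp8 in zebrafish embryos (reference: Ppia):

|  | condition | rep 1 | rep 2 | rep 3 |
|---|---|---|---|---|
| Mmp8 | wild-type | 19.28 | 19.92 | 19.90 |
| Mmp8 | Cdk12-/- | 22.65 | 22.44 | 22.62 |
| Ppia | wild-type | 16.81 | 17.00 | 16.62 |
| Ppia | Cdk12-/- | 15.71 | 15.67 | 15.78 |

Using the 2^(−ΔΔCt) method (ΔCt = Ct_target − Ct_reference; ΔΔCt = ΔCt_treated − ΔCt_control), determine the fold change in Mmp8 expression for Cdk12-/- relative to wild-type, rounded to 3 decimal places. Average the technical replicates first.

0.064

Mean Ct: Mmp8 wild-type 19.700; Mmp8 Cdk12-/- 22.570; Ppia wild-type 16.810; Ppia Cdk12-/- 15.720
ΔCt(wild-type) = 19.700 − 16.810 = 2.890
ΔCt(Cdk12-/-) = 22.570 − 15.720 = 6.850
ΔΔCt = 6.850 − 2.890 = 3.960
Fold change = 2^(−3.960) = 0.0643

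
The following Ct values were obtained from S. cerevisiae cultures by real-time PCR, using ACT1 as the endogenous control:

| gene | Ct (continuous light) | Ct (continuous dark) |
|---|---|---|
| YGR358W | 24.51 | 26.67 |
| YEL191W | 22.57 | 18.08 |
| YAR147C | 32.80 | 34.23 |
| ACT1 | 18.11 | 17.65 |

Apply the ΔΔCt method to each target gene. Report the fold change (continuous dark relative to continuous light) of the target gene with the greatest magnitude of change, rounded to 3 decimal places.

YGR358W: ΔΔCt = (26.67−17.65) − (24.51−18.11) = 9.02 − 6.40 = 2.62; fold change = 2^-2.62 = 0.163
YEL191W: ΔΔCt = (18.08−17.65) − (22.57−18.11) = 0.43 − 4.46 = -4.03; fold change = 2^4.03 = 16.336
YAR147C: ΔΔCt = (34.23−17.65) − (32.80−18.11) = 16.58 − 14.69 = 1.89; fold change = 2^-1.89 = 0.270
YEL191W has the largest |ΔΔCt| = 4.03.

16.336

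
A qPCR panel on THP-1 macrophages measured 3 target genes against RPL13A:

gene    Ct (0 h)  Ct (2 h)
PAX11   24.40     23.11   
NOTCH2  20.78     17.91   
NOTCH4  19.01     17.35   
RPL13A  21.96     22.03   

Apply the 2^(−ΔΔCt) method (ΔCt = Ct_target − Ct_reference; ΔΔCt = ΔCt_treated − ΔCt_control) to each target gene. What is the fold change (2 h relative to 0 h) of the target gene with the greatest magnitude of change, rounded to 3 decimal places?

PAX11: ΔΔCt = (23.11−22.03) − (24.40−21.96) = 1.08 − 2.44 = -1.36; fold change = 2^1.36 = 2.567
NOTCH2: ΔΔCt = (17.91−22.03) − (20.78−21.96) = -4.12 − (-1.18) = -2.94; fold change = 2^2.94 = 7.674
NOTCH4: ΔΔCt = (17.35−22.03) − (19.01−21.96) = -4.68 − (-2.95) = -1.73; fold change = 2^1.73 = 3.317
NOTCH2 has the largest |ΔΔCt| = 2.94.

7.674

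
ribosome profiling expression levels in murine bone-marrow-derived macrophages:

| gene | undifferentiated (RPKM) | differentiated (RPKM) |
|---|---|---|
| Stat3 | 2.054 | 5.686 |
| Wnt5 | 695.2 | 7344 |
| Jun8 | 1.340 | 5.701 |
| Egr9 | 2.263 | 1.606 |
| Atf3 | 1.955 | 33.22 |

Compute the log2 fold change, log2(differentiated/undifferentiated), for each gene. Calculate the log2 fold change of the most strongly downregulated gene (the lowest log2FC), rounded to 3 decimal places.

-0.495

log2(5.686/2.054) = 1.469  (Stat3)
log2(7344/695.2) = 3.401  (Wnt5)
log2(5.701/1.340) = 2.089  (Jun8)
log2(1.606/2.263) = -0.495  (Egr9)
log2(33.22/1.955) = 4.087  (Atf3)
Egr9 is most strongly downregulated.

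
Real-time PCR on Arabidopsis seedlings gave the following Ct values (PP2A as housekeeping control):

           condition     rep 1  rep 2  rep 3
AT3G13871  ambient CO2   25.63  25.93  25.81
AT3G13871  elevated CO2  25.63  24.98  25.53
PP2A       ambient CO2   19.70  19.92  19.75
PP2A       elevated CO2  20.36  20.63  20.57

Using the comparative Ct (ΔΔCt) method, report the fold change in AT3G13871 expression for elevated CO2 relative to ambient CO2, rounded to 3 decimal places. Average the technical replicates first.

2.204

Mean Ct: AT3G13871 ambient CO2 25.790; AT3G13871 elevated CO2 25.380; PP2A ambient CO2 19.790; PP2A elevated CO2 20.520
ΔCt(ambient CO2) = 25.790 − 19.790 = 6.000
ΔCt(elevated CO2) = 25.380 − 20.520 = 4.860
ΔΔCt = 4.860 − 6.000 = -1.140
Fold change = 2^(−(-1.140)) = 2^1.140 = 2.2038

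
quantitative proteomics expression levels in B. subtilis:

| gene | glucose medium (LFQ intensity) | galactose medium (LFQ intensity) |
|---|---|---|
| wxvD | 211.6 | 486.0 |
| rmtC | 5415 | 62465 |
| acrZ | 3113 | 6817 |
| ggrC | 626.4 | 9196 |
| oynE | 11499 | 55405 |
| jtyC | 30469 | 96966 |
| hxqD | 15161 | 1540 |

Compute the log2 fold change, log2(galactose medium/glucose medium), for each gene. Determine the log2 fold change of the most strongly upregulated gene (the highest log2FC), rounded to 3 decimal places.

3.876

log2(486.0/211.6) = 1.200  (wxvD)
log2(62465/5415) = 3.528  (rmtC)
log2(6817/3113) = 1.131  (acrZ)
log2(9196/626.4) = 3.876  (ggrC)
log2(55405/11499) = 2.269  (oynE)
log2(96966/30469) = 1.670  (jtyC)
log2(1540/15161) = -3.299  (hxqD)
ggrC is most strongly upregulated.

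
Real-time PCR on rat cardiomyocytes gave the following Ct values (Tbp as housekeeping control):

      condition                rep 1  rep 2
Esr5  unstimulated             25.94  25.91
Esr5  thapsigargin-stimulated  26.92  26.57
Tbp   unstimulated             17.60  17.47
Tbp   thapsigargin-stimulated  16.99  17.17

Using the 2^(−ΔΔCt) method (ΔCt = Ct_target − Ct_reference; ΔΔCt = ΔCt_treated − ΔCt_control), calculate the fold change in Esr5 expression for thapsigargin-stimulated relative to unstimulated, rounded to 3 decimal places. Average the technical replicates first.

0.413

Mean Ct: Esr5 unstimulated 25.925; Esr5 thapsigargin-stimulated 26.745; Tbp unstimulated 17.535; Tbp thapsigargin-stimulated 17.080
ΔCt(unstimulated) = 25.925 − 17.535 = 8.390
ΔCt(thapsigargin-stimulated) = 26.745 − 17.080 = 9.665
ΔΔCt = 9.665 − 8.390 = 1.275
Fold change = 2^(−1.275) = 0.4132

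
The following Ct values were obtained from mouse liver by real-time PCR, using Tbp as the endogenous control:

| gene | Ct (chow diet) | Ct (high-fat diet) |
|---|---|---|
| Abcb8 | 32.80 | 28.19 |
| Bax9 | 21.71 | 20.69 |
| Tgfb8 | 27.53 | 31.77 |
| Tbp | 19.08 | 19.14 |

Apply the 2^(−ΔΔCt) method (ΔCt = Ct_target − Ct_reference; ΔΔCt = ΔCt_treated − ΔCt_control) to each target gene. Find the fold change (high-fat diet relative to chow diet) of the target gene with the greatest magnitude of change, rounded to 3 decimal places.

25.457

Abcb8: ΔΔCt = (28.19−19.14) − (32.80−19.08) = 9.05 − 13.72 = -4.67; fold change = 2^4.67 = 25.457
Bax9: ΔΔCt = (20.69−19.14) − (21.71−19.08) = 1.55 − 2.63 = -1.08; fold change = 2^1.08 = 2.114
Tgfb8: ΔΔCt = (31.77−19.14) − (27.53−19.08) = 12.63 − 8.45 = 4.18; fold change = 2^-4.18 = 0.055
Abcb8 has the largest |ΔΔCt| = 4.67.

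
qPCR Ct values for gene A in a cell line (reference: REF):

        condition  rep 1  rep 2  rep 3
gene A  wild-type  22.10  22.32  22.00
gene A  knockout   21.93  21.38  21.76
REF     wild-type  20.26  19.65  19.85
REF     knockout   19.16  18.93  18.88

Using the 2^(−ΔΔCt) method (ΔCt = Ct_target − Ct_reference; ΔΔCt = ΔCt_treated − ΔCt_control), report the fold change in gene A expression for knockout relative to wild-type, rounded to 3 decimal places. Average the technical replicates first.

Mean Ct: gene A wild-type 22.140; gene A knockout 21.690; REF wild-type 19.920; REF knockout 18.990
ΔCt(wild-type) = 22.140 − 19.920 = 2.220
ΔCt(knockout) = 21.690 − 18.990 = 2.700
ΔΔCt = 2.700 − 2.220 = 0.480
Fold change = 2^(−0.480) = 0.7170

0.717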